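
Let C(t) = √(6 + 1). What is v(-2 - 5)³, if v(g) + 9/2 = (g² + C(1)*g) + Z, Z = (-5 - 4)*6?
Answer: -85063/8 - 17185*√7/4 ≈ -22000.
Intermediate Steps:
Z = -54 (Z = -9*6 = -54)
C(t) = √7
v(g) = -117/2 + g² + g*√7 (v(g) = -9/2 + ((g² + √7*g) - 54) = -9/2 + ((g² + g*√7) - 54) = -9/2 + (-54 + g² + g*√7) = -117/2 + g² + g*√7)
v(-2 - 5)³ = (-117/2 + (-2 - 5)² + (-2 - 5)*√7)³ = (-117/2 + (-7)² - 7*√7)³ = (-117/2 + 49 - 7*√7)³ = (-19/2 - 7*√7)³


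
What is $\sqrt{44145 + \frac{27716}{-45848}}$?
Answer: $\frac{\sqrt{5799577845182}}{11462} \approx 210.11$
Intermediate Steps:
$\sqrt{44145 + \frac{27716}{-45848}} = \sqrt{44145 + 27716 \left(- \frac{1}{45848}\right)} = \sqrt{44145 - \frac{6929}{11462}} = \sqrt{\frac{505983061}{11462}} = \frac{\sqrt{5799577845182}}{11462}$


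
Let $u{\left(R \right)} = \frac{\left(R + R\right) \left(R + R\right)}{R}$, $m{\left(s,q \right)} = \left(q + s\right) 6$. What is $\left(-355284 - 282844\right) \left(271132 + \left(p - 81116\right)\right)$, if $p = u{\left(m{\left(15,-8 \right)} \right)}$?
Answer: $-121361735552$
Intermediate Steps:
$m{\left(s,q \right)} = 6 q + 6 s$
$u{\left(R \right)} = 4 R$ ($u{\left(R \right)} = \frac{2 R 2 R}{R} = \frac{4 R^{2}}{R} = 4 R$)
$p = 168$ ($p = 4 \left(6 \left(-8\right) + 6 \cdot 15\right) = 4 \left(-48 + 90\right) = 4 \cdot 42 = 168$)
$\left(-355284 - 282844\right) \left(271132 + \left(p - 81116\right)\right) = \left(-355284 - 282844\right) \left(271132 + \left(168 - 81116\right)\right) = - 638128 \left(271132 + \left(168 - 81116\right)\right) = - 638128 \left(271132 - 80948\right) = \left(-638128\right) 190184 = -121361735552$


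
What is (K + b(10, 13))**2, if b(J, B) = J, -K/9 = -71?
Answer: 421201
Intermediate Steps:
K = 639 (K = -9*(-71) = 639)
(K + b(10, 13))**2 = (639 + 10)**2 = 649**2 = 421201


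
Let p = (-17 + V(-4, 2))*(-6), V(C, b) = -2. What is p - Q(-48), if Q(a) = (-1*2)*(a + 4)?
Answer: 26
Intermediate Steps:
Q(a) = -8 - 2*a (Q(a) = -2*(4 + a) = -8 - 2*a)
p = 114 (p = (-17 - 2)*(-6) = -19*(-6) = 114)
p - Q(-48) = 114 - (-8 - 2*(-48)) = 114 - (-8 + 96) = 114 - 1*88 = 114 - 88 = 26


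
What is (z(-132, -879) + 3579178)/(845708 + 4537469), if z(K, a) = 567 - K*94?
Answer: 3592153/5383177 ≈ 0.66729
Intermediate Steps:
z(K, a) = 567 - 94*K
(z(-132, -879) + 3579178)/(845708 + 4537469) = ((567 - 94*(-132)) + 3579178)/(845708 + 4537469) = ((567 + 12408) + 3579178)/5383177 = (12975 + 3579178)*(1/5383177) = 3592153*(1/5383177) = 3592153/5383177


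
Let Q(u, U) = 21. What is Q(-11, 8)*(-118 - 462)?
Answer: -12180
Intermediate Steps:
Q(-11, 8)*(-118 - 462) = 21*(-118 - 462) = 21*(-580) = -12180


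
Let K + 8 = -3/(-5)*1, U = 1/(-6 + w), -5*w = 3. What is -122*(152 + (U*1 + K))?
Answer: -2907748/165 ≈ -17623.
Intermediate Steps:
w = -⅗ (w = -⅕*3 = -⅗ ≈ -0.60000)
U = -5/33 (U = 1/(-6 - ⅗) = 1/(-33/5) = -5/33 ≈ -0.15152)
K = -37/5 (K = -8 - 3/(-5)*1 = -8 - 3*(-⅕)*1 = -8 + (⅗)*1 = -8 + ⅗ = -37/5 ≈ -7.4000)
-122*(152 + (U*1 + K)) = -122*(152 + (-5/33*1 - 37/5)) = -122*(152 + (-5/33 - 37/5)) = -122*(152 - 1246/165) = -122*23834/165 = -2907748/165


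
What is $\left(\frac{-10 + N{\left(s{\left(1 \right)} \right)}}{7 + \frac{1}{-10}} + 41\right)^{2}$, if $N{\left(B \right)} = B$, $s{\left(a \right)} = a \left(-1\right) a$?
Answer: $\frac{7392961}{4761} \approx 1552.8$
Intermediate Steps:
$s{\left(a \right)} = - a^{2}$ ($s{\left(a \right)} = - a a = - a^{2}$)
$\left(\frac{-10 + N{\left(s{\left(1 \right)} \right)}}{7 + \frac{1}{-10}} + 41\right)^{2} = \left(\frac{-10 - 1^{2}}{7 + \frac{1}{-10}} + 41\right)^{2} = \left(\frac{-10 - 1}{7 - \frac{1}{10}} + 41\right)^{2} = \left(\frac{-10 - 1}{\frac{69}{10}} + 41\right)^{2} = \left(\left(-11\right) \frac{10}{69} + 41\right)^{2} = \left(- \frac{110}{69} + 41\right)^{2} = \left(\frac{2719}{69}\right)^{2} = \frac{7392961}{4761}$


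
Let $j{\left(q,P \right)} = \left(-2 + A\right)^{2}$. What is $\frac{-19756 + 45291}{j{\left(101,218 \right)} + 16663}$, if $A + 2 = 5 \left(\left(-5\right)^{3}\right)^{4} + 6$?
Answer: $\frac{25535}{1490116124267594792} \approx 1.7136 \cdot 10^{-14}$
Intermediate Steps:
$A = 1220703129$ ($A = -2 + \left(5 \left(\left(-5\right)^{3}\right)^{4} + 6\right) = -2 + \left(5 \left(-125\right)^{4} + 6\right) = -2 + \left(5 \cdot 244140625 + 6\right) = -2 + \left(1220703125 + 6\right) = -2 + 1220703131 = 1220703129$)
$j{\left(q,P \right)} = 1490116124267578129$ ($j{\left(q,P \right)} = \left(-2 + 1220703129\right)^{2} = 1220703127^{2} = 1490116124267578129$)
$\frac{-19756 + 45291}{j{\left(101,218 \right)} + 16663} = \frac{-19756 + 45291}{1490116124267578129 + 16663} = \frac{25535}{1490116124267594792}$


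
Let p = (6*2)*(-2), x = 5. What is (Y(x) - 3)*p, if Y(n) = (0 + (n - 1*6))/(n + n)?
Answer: 372/5 ≈ 74.400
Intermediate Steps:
p = -24 (p = 12*(-2) = -24)
Y(n) = (-6 + n)/(2*n) (Y(n) = (0 + (n - 6))/((2*n)) = (0 + (-6 + n))*(1/(2*n)) = (-6 + n)*(1/(2*n)) = (-6 + n)/(2*n))
(Y(x) - 3)*p = ((½)*(-6 + 5)/5 - 3)*(-24) = ((½)*(⅕)*(-1) - 3)*(-24) = (-⅒ - 3)*(-24) = -31/10*(-24) = 372/5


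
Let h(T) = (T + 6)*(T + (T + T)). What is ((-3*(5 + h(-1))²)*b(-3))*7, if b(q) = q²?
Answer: -18900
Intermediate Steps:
h(T) = 3*T*(6 + T) (h(T) = (6 + T)*(T + 2*T) = (6 + T)*(3*T) = 3*T*(6 + T))
((-3*(5 + h(-1))²)*b(-3))*7 = (-3*(5 + 3*(-1)*(6 - 1))²*(-3)²)*7 = (-3*(5 + 3*(-1)*5)²*9)*7 = (-3*(5 - 15)²*9)*7 = (-3*(-10)²*9)*7 = (-3*100*9)*7 = -300*9*7 = -2700*7 = -18900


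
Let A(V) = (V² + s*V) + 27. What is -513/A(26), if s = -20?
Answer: -171/61 ≈ -2.8033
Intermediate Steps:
A(V) = 27 + V² - 20*V (A(V) = (V² - 20*V) + 27 = 27 + V² - 20*V)
-513/A(26) = -513/(27 + 26² - 20*26) = -513/(27 + 676 - 520) = -513/183 = -513*1/183 = -171/61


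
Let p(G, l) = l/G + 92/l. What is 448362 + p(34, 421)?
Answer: 6418034037/14314 ≈ 4.4837e+5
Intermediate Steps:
p(G, l) = 92/l + l/G
448362 + p(34, 421) = 448362 + (92/421 + 421/34) = 448362 + 180369/14314 = 6418034037/14314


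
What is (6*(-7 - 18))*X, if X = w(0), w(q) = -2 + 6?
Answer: -600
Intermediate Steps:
w(q) = 4
X = 4
(6*(-7 - 18))*X = (6*(-7 - 18))*4 = (6*(-25))*4 = -150*4 = -600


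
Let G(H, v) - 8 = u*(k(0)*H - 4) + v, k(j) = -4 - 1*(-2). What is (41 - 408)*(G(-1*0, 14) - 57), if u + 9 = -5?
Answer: -7707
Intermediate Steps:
k(j) = -2 (k(j) = -4 + 2 = -2)
u = -14 (u = -9 - 5 = -14)
G(H, v) = 64 + v + 28*H (G(H, v) = 8 + (-14*(-2*H - 4) + v) = 8 + (-14*(-4 - 2*H) + v) = 8 + ((56 + 28*H) + v) = 8 + (56 + v + 28*H) = 64 + v + 28*H)
(41 - 408)*(G(-1*0, 14) - 57) = (41 - 408)*((64 + 14 + 28*(-1*0)) - 57) = -367*((64 + 14 + 28*0) - 57) = -367*((64 + 14 + 0) - 57) = -367*(78 - 57) = -367*21 = -7707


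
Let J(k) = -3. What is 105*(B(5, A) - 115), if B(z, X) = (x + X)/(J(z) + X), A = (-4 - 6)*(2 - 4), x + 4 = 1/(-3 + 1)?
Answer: -407295/34 ≈ -11979.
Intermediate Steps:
x = -9/2 (x = -4 + 1/(-3 + 1) = -4 + 1/(-2) = -4 - ½ = -9/2 ≈ -4.5000)
A = 20 (A = -10*(-2) = 20)
B(z, X) = (-9/2 + X)/(-3 + X)
105*(B(5, A) - 115) = 105*((-9/2 + 20)/(-3 + 20) - 115) = 105*((31/2)/17 - 115) = 105*((1/17)*(31/2) - 115) = 105*(31/34 - 115) = 105*(-3879/34) = -407295/34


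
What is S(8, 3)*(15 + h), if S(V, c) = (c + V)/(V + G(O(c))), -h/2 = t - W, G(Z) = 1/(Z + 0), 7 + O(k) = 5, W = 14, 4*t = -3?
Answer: 979/15 ≈ 65.267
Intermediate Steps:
t = -3/4 (t = (1/4)*(-3) = -3/4 ≈ -0.75000)
O(k) = -2 (O(k) = -7 + 5 = -2)
G(Z) = 1/Z
h = 59/2 (h = -2*(-3/4 - 1*14) = -2*(-3/4 - 14) = -2*(-59/4) = 59/2 ≈ 29.500)
S(V, c) = (V + c)/(-1/2 + V) (S(V, c) = (c + V)/(V + 1/(-2)) = (V + c)/(V - 1/2) = (V + c)/(-1/2 + V))
S(8, 3)*(15 + h) = (2*(8 + 3)/(-1 + 2*8))*(15 + 59/2) = (2*11/(-1 + 16))*(89/2) = (2*11/15)*(89/2) = (2*(1/15)*11)*(89/2) = (22/15)*(89/2) = 979/15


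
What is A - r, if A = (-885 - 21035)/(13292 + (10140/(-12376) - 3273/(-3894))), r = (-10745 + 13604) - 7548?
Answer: 4811828597801/1026556089 ≈ 4687.4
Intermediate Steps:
r = -4689 (r = 2859 - 7548 = -4689)
A = -1692903520/1026556089 (A = -21920/(13292 + (10140*(-1/12376) - 3273*(-1/3894))) = -21920/(13292 + (-195/238 + 1091/1298)) = -21920/(13292 + 1637/77231) = -21920/1026556089/77231 = -21920*77231/1026556089 = -1692903520/1026556089 ≈ -1.6491)
A - r = -1692903520/1026556089 - 1*(-4689) = -1692903520/1026556089 + 4689 = 4811828597801/1026556089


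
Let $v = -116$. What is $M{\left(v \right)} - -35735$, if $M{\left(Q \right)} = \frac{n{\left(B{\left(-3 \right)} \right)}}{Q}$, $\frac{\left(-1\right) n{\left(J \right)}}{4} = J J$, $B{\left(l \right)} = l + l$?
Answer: $\frac{1036351}{29} \approx 35736.0$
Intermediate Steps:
$B{\left(l \right)} = 2 l$
$n{\left(J \right)} = - 4 J^{2}$ ($n{\left(J \right)} = - 4 J J = - 4 J^{2}$)
$M{\left(Q \right)} = - \frac{144}{Q}$ ($M{\left(Q \right)} = \frac{\left(-4\right) \left(2 \left(-3\right)\right)^{2}}{Q} = \frac{\left(-4\right) \left(-6\right)^{2}}{Q} = \frac{\left(-4\right) 36}{Q} = - \frac{144}{Q}$)
$M{\left(v \right)} - -35735 = - \frac{144}{-116} - -35735 = \left(-144\right) \left(- \frac{1}{116}\right) + 35735 = \frac{36}{29} + 35735 = \frac{1036351}{29}$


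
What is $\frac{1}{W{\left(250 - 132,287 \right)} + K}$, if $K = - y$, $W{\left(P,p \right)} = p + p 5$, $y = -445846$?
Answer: $\frac{1}{447568} \approx 2.2343 \cdot 10^{-6}$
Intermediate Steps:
$W{\left(P,p \right)} = 6 p$ ($W{\left(P,p \right)} = p + 5 p = 6 p$)
$K = 445846$ ($K = \left(-1\right) \left(-445846\right) = 445846$)
$\frac{1}{W{\left(250 - 132,287 \right)} + K} = \frac{1}{6 \cdot 287 + 445846} = \frac{1}{1722 + 445846} = \frac{1}{447568}$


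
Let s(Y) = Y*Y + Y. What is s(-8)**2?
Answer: 3136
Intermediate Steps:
s(Y) = Y + Y**2 (s(Y) = Y**2 + Y = Y + Y**2)
s(-8)**2 = (-8*(1 - 8))**2 = (-8*(-7))**2 = 56**2 = 3136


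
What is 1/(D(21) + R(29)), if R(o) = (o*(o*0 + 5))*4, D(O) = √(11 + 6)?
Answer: 580/336383 - √17/336383 ≈ 0.0017120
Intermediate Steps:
D(O) = √17
R(o) = 20*o (R(o) = (o*(0 + 5))*4 = (o*5)*4 = (5*o)*4 = 20*o)
1/(D(21) + R(29)) = 1/(√17 + 20*29) = 1/(√17 + 580) = 1/(580 + √17)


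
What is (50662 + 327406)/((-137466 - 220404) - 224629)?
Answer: -378068/582499 ≈ -0.64904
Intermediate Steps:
(50662 + 327406)/((-137466 - 220404) - 224629) = 378068/(-357870 - 224629) = 378068/(-582499) = 378068*(-1/582499) = -378068/582499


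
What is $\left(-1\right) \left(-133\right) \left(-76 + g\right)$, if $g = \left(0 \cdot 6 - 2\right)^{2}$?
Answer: $-9576$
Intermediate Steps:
$g = 4$ ($g = \left(0 - 2\right)^{2} = \left(-2\right)^{2} = 4$)
$\left(-1\right) \left(-133\right) \left(-76 + g\right) = \left(-1\right) \left(-133\right) \left(-76 + 4\right) = 133 \left(-72\right) = -9576$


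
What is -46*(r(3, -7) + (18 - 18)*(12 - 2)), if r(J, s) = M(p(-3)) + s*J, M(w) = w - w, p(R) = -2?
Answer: 966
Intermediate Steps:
M(w) = 0
r(J, s) = J*s (r(J, s) = 0 + s*J = 0 + J*s = J*s)
-46*(r(3, -7) + (18 - 18)*(12 - 2)) = -46*(3*(-7) + (18 - 18)*(12 - 2)) = -46*(-21 + 0*10) = -46*(-21 + 0) = -46*(-21) = 966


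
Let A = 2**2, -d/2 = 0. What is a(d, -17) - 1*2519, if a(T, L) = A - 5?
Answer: -2520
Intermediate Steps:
d = 0 (d = -2*0 = 0)
A = 4
a(T, L) = -1 (a(T, L) = 4 - 5 = -1)
a(d, -17) - 1*2519 = -1 - 1*2519 = -1 - 2519 = -2520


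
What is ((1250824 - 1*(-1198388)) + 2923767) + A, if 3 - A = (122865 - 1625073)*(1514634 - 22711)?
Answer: 2241184038966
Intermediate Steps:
A = 2241178665987 (A = 3 - (122865 - 1625073)*(1514634 - 22711) = 3 - (-1502208)*1491923 = 3 - 1*(-2241178665984) = 3 + 2241178665984 = 2241178665987)
((1250824 - 1*(-1198388)) + 2923767) + A = ((1250824 - 1*(-1198388)) + 2923767) + 2241178665987 = ((1250824 + 1198388) + 2923767) + 2241178665987 = (2449212 + 2923767) + 2241178665987 = 5372979 + 2241178665987 = 2241184038966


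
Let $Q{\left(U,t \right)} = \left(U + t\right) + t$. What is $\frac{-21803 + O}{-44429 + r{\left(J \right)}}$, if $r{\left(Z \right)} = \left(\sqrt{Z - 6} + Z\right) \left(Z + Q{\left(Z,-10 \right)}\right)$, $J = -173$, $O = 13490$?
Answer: $- \frac{157024257}{380772445} - \frac{3042558 i \sqrt{179}}{380772445} \approx -0.41238 - 0.10691 i$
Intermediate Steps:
$Q{\left(U,t \right)} = U + 2 t$
$r{\left(Z \right)} = \left(-20 + 2 Z\right) \left(Z + \sqrt{-6 + Z}\right)$ ($r{\left(Z \right)} = \left(\sqrt{Z - 6} + Z\right) \left(Z + \left(Z + 2 \left(-10\right)\right)\right) = \left(\sqrt{-6 + Z} + Z\right) \left(Z + \left(Z - 20\right)\right) = \left(Z + \sqrt{-6 + Z}\right) \left(Z + \left(-20 + Z\right)\right) = \left(Z + \sqrt{-6 + Z}\right) \left(-20 + 2 Z\right) = \left(-20 + 2 Z\right) \left(Z + \sqrt{-6 + Z}\right)$)
$\frac{-21803 + O}{-44429 + r{\left(J \right)}} = \frac{-21803 + 13490}{-44429 + \left(\left(-20\right) \left(-173\right) - 20 \sqrt{-6 - 173} + 2 \left(-173\right)^{2} + 2 \left(-173\right) \sqrt{-6 - 173}\right)} = - \frac{8313}{-44429 + \left(3460 - 20 \sqrt{-179} + 2 \cdot 29929 + 2 \left(-173\right) \sqrt{-179}\right)} = - \frac{8313}{-44429 + \left(3460 - 20 i \sqrt{179} + 59858 + 2 \left(-173\right) i \sqrt{179}\right)} = - \frac{8313}{-44429 + \left(3460 - 20 i \sqrt{179} + 59858 - 346 i \sqrt{179}\right)} = - \frac{8313}{-44429 + \left(63318 - 366 i \sqrt{179}\right)} = - \frac{8313}{18889 - 366 i \sqrt{179}}$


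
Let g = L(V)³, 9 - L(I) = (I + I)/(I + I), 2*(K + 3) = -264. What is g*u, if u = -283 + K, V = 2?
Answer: -214016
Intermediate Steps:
K = -135 (K = -3 + (½)*(-264) = -3 - 132 = -135)
L(I) = 8 (L(I) = 9 - (I + I)/(I + I) = 9 - 2*I/(2*I) = 9 - 2*I*1/(2*I) = 9 - 1*1 = 9 - 1 = 8)
g = 512 (g = 8³ = 512)
u = -418 (u = -283 - 135 = -418)
g*u = 512*(-418) = -214016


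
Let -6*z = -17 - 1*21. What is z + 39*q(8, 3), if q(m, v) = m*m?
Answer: 7507/3 ≈ 2502.3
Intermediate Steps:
q(m, v) = m**2
z = 19/3 (z = -(-17 - 1*21)/6 = -(-17 - 21)/6 = -1/6*(-38) = 19/3 ≈ 6.3333)
z + 39*q(8, 3) = 19/3 + 39*8**2 = 19/3 + 39*64 = 19/3 + 2496 = 7507/3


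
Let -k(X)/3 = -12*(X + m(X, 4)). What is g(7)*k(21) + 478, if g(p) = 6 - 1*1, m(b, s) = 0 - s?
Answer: 3538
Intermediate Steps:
m(b, s) = -s
g(p) = 5 (g(p) = 6 - 1 = 5)
k(X) = -144 + 36*X (k(X) = -(-36)*(X - 1*4) = -(-36)*(X - 4) = -(-36)*(-4 + X) = -3*(48 - 12*X) = -144 + 36*X)
g(7)*k(21) + 478 = 5*(-144 + 36*21) + 478 = 5*(-144 + 756) + 478 = 5*612 + 478 = 3060 + 478 = 3538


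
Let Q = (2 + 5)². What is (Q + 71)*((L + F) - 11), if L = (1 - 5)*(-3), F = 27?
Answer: 3360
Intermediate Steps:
L = 12 (L = -4*(-3) = 12)
Q = 49 (Q = 7² = 49)
(Q + 71)*((L + F) - 11) = (49 + 71)*((12 + 27) - 11) = 120*(39 - 11) = 120*28 = 3360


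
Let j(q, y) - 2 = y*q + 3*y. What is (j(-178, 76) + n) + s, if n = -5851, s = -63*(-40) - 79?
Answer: -16708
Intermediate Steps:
j(q, y) = 2 + 3*y + q*y (j(q, y) = 2 + (y*q + 3*y) = 2 + (q*y + 3*y) = 2 + (3*y + q*y) = 2 + 3*y + q*y)
s = 2441 (s = 2520 - 79 = 2441)
(j(-178, 76) + n) + s = ((2 + 3*76 - 178*76) - 5851) + 2441 = ((2 + 228 - 13528) - 5851) + 2441 = (-13298 - 5851) + 2441 = -19149 + 2441 = -16708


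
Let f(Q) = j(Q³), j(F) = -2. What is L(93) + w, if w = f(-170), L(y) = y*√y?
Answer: -2 + 93*√93 ≈ 894.86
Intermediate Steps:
L(y) = y^(3/2)
f(Q) = -2
w = -2
L(93) + w = 93^(3/2) - 2 = 93*√93 - 2 = -2 + 93*√93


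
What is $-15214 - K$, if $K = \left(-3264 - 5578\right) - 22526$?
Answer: $16154$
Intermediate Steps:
$K = -31368$ ($K = -8842 - 22526 = -31368$)
$-15214 - K = -15214 - -31368 = -15214 + 31368 = 16154$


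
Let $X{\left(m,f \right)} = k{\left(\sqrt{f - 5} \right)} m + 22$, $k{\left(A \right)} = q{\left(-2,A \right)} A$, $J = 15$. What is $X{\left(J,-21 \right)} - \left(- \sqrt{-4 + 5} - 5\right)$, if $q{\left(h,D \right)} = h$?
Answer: $28 - 30 i \sqrt{26} \approx 28.0 - 152.97 i$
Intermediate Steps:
$k{\left(A \right)} = - 2 A$
$X{\left(m,f \right)} = 22 - 2 m \sqrt{-5 + f}$ ($X{\left(m,f \right)} = - 2 \sqrt{f - 5} m + 22 = - 2 \sqrt{-5 + f} m + 22 = - 2 m \sqrt{-5 + f} + 22 = 22 - 2 m \sqrt{-5 + f}$)
$X{\left(J,-21 \right)} - \left(- \sqrt{-4 + 5} - 5\right) = \left(22 - 30 \sqrt{-5 - 21}\right) - \left(- \sqrt{-4 + 5} - 5\right) = \left(22 - 30 \sqrt{-26}\right) - \left(- \sqrt{1} - 5\right) = \left(22 - 30 i \sqrt{26}\right) - \left(\left(-1\right) 1 - 5\right) = \left(22 - 30 i \sqrt{26}\right) - \left(-1 - 5\right) = \left(22 - 30 i \sqrt{26}\right) - -6 = \left(22 - 30 i \sqrt{26}\right) + 6 = 28 - 30 i \sqrt{26}$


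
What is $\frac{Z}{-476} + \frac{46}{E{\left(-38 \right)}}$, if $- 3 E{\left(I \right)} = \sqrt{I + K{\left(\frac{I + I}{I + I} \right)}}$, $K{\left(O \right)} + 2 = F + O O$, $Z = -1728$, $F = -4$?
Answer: $\frac{432}{119} + \frac{138 i \sqrt{43}}{43} \approx 3.6303 + 21.045 i$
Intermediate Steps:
$K{\left(O \right)} = -6 + O^{2}$ ($K{\left(O \right)} = -2 + \left(-4 + O O\right) = -2 + \left(-4 + O^{2}\right) = -6 + O^{2}$)
$E{\left(I \right)} = - \frac{\sqrt{-5 + I}}{3}$ ($E{\left(I \right)} = - \frac{\sqrt{I + \left(-6 + \left(\frac{I + I}{I + I}\right)^{2}\right)}}{3} = - \frac{\sqrt{I + \left(-6 + \left(\frac{2 I}{2 I}\right)^{2}\right)}}{3} = - \frac{\sqrt{I + \left(-6 + \left(2 I \frac{1}{2 I}\right)^{2}\right)}}{3} = - \frac{\sqrt{I - \left(6 - 1^{2}\right)}}{3} = - \frac{\sqrt{I + \left(-6 + 1\right)}}{3} = - \frac{\sqrt{I - 5}}{3} = - \frac{\sqrt{-5 + I}}{3}$)
$\frac{Z}{-476} + \frac{46}{E{\left(-38 \right)}} = - \frac{1728}{-476} + \frac{46}{\left(- \frac{1}{3}\right) \sqrt{-5 - 38}} = \left(-1728\right) \left(- \frac{1}{476}\right) + \frac{46}{\left(- \frac{1}{3}\right) \sqrt{-43}} = \frac{432}{119} + \frac{46}{\left(- \frac{1}{3}\right) i \sqrt{43}} = \frac{432}{119} + 46 \frac{3 i \sqrt{43}}{43} = \frac{432}{119} + \frac{138 i \sqrt{43}}{43}$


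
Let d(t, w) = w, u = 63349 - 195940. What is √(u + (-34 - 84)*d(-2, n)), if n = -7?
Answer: 19*I*√365 ≈ 362.99*I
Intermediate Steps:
u = -132591
√(u + (-34 - 84)*d(-2, n)) = √(-132591 + (-34 - 84)*(-7)) = √(-132591 - 118*(-7)) = √(-132591 + 826) = √(-131765) = 19*I*√365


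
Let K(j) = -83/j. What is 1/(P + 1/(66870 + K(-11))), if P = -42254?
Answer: -735653/31084281851 ≈ -2.3666e-5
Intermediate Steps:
1/(P + 1/(66870 + K(-11))) = 1/(-42254 + 1/(66870 - 83/(-11))) = 1/(-42254 + 1/(66870 - 83*(-1/11))) = 1/(-42254 + 1/(66870 + 83/11)) = 1/(-42254 + 1/(735653/11)) = 1/(-42254 + 11/735653) = 1/(-31084281851/735653) = -735653/31084281851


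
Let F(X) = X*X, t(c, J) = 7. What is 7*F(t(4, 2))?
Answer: 343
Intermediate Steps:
F(X) = X²
7*F(t(4, 2)) = 7*7² = 7*49 = 343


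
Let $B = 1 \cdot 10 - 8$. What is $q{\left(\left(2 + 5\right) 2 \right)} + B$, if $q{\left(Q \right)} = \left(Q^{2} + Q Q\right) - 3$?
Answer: $391$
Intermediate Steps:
$B = 2$ ($B = 10 - 8 = 2$)
$q{\left(Q \right)} = -3 + 2 Q^{2}$ ($q{\left(Q \right)} = \left(Q^{2} + Q^{2}\right) - 3 = 2 Q^{2} - 3 = -3 + 2 Q^{2}$)
$q{\left(\left(2 + 5\right) 2 \right)} + B = \left(-3 + 2 \left(\left(2 + 5\right) 2\right)^{2}\right) + 2 = \left(-3 + 2 \left(7 \cdot 2\right)^{2}\right) + 2 = \left(-3 + 2 \cdot 14^{2}\right) + 2 = \left(-3 + 2 \cdot 196\right) + 2 = \left(-3 + 392\right) + 2 = 389 + 2 = 391$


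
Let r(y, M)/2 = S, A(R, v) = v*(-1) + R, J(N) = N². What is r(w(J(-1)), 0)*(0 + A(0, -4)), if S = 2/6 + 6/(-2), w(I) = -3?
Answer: -64/3 ≈ -21.333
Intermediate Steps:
A(R, v) = R - v (A(R, v) = -v + R = R - v)
S = -8/3 (S = 2*(⅙) + 6*(-½) = ⅓ - 3 = -8/3 ≈ -2.6667)
r(y, M) = -16/3 (r(y, M) = 2*(-8/3) = -16/3)
r(w(J(-1)), 0)*(0 + A(0, -4)) = -16*(0 + (0 - 1*(-4)))/3 = -16*(0 + (0 + 4))/3 = -16*(0 + 4)/3 = -16/3*4 = -64/3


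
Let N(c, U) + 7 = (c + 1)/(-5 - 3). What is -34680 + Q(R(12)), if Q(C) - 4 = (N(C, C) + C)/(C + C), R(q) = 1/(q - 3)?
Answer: -277661/8 ≈ -34708.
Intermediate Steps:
R(q) = 1/(-3 + q)
N(c, U) = -57/8 - c/8 (N(c, U) = -7 + (c + 1)/(-5 - 3) = -7 + (1 + c)/(-8) = -7 + (1 + c)*(-1/8) = -7 + (-1/8 - c/8) = -57/8 - c/8)
Q(C) = 4 + (-57/8 + 7*C/8)/(2*C) (Q(C) = 4 + ((-57/8 - C/8) + C)/(C + C) = 4 + (-57/8 + 7*C/8)/((2*C)) = 4 + (-57/8 + 7*C/8)*(1/(2*C)) = 4 + (-57/8 + 7*C/8)/(2*C))
-34680 + Q(R(12)) = -34680 + (-57 + 71/(-3 + 12))/(16*(1/(-3 + 12))) = -34680 + (-57 + 71/9)/(16*(1/9)) = -34680 + (-57 + 71*(1/9))/(16*(1/9)) = -34680 + (1/16)*9*(-57 + 71/9) = -34680 + (1/16)*9*(-442/9) = -34680 - 221/8 = -277661/8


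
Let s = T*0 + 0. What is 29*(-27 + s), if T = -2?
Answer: -783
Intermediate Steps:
s = 0 (s = -2*0 + 0 = 0 + 0 = 0)
29*(-27 + s) = 29*(-27 + 0) = 29*(-27) = -783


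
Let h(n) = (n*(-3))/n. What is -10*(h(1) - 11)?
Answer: 140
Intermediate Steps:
h(n) = -3 (h(n) = (-3*n)/n = -3)
-10*(h(1) - 11) = -10*(-3 - 11) = -10*(-14) = 140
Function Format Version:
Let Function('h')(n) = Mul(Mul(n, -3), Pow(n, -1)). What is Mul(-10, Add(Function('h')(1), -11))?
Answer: 140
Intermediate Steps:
Function('h')(n) = -3 (Function('h')(n) = Mul(Mul(-3, n), Pow(n, -1)) = -3)
Mul(-10, Add(Function('h')(1), -11)) = Mul(-10, Add(-3, -11)) = Mul(-10, -14) = 140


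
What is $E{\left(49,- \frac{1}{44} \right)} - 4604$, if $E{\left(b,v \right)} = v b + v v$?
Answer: $- \frac{8915499}{1936} \approx -4605.1$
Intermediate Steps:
$E{\left(b,v \right)} = v^{2} + b v$ ($E{\left(b,v \right)} = b v + v^{2} = v^{2} + b v$)
$E{\left(49,- \frac{1}{44} \right)} - 4604 = - \frac{1}{44} \left(49 - \frac{1}{44}\right) - 4604 = \left(-1\right) \frac{1}{44} \left(49 - \frac{1}{44}\right) - 4604 = - \frac{49 - \frac{1}{44}}{44} - 4604 = \left(- \frac{1}{44}\right) \frac{2155}{44} - 4604 = - \frac{2155}{1936} - 4604 = - \frac{8915499}{1936}$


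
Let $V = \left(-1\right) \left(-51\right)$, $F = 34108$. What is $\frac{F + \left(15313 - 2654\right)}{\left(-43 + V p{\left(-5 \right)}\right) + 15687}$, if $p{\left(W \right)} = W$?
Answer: $\frac{46767}{15389} \approx 3.039$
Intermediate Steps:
$V = 51$
$\frac{F + \left(15313 - 2654\right)}{\left(-43 + V p{\left(-5 \right)}\right) + 15687} = \frac{34108 + \left(15313 - 2654\right)}{\left(-43 + 51 \left(-5\right)\right) + 15687} = \frac{34108 + 12659}{\left(-43 - 255\right) + 15687} = \frac{46767}{-298 + 15687} = \frac{46767}{15389}$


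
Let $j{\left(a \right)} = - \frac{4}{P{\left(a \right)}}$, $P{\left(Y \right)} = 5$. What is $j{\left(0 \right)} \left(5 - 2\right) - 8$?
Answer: $- \frac{52}{5} \approx -10.4$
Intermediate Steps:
$j{\left(a \right)} = - \frac{4}{5}$
$j{\left(0 \right)} \left(5 - 2\right) - 8 = - \frac{4 \left(5 - 2\right)}{5} - 8 = \left(- \frac{4}{5}\right) 3 - 8 = - \frac{12}{5} - 8 = - \frac{52}{5}$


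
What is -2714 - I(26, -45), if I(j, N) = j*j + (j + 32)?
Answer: -3448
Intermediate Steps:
I(j, N) = 32 + j + j² (I(j, N) = j² + (32 + j) = 32 + j + j²)
-2714 - I(26, -45) = -2714 - (32 + 26 + 26²) = -2714 - (32 + 26 + 676) = -2714 - 1*734 = -2714 - 734 = -3448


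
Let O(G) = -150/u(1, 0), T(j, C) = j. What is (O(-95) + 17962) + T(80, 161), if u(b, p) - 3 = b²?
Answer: 36009/2 ≈ 18005.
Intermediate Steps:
u(b, p) = 3 + b²
O(G) = -75/2 (O(G) = -150/(3 + 1²) = -150/(3 + 1) = -150/4 = -150*¼ = -75/2)
(O(-95) + 17962) + T(80, 161) = (-75/2 + 17962) + 80 = 35849/2 + 80 = 36009/2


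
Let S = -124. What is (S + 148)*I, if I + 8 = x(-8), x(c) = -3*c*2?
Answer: 960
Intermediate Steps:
x(c) = -6*c
I = 40 (I = -8 - 6*(-8) = -8 + 48 = 40)
(S + 148)*I = (-124 + 148)*40 = 24*40 = 960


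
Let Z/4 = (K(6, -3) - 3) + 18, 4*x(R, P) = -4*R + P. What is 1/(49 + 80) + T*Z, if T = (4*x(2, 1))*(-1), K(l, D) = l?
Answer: 75853/129 ≈ 588.01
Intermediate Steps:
x(R, P) = -R + P/4 (x(R, P) = (-4*R + P)/4 = (P - 4*R)/4 = -R + P/4)
T = 7 (T = (4*(-1*2 + (¼)*1))*(-1) = (4*(-2 + ¼))*(-1) = (4*(-7/4))*(-1) = -7*(-1) = 7)
Z = 84 (Z = 4*((6 - 3) + 18) = 4*(3 + 18) = 4*21 = 84)
1/(49 + 80) + T*Z = 1/(49 + 80) + 7*84 = 1/129 + 588 = 75853/129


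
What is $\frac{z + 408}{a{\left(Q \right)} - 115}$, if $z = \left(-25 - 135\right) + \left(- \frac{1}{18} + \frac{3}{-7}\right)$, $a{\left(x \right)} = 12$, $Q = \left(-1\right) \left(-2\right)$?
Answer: $- \frac{31187}{12978} \approx -2.4031$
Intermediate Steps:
$Q = 2$
$z = - \frac{20221}{126}$ ($z = -160 + \left(\left(-1\right) \frac{1}{18} + 3 \left(- \frac{1}{7}\right)\right) = -160 - \frac{61}{126} = - \frac{20221}{126} \approx -160.48$)
$\frac{z + 408}{a{\left(Q \right)} - 115} = \frac{- \frac{20221}{126} + 408}{12 - 115} = \frac{31187}{126 \left(-103\right)} = \frac{31187}{126} \left(- \frac{1}{103}\right) = - \frac{31187}{12978}$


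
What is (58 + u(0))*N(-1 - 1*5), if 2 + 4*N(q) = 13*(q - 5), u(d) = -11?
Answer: -6815/4 ≈ -1703.8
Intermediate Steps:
N(q) = -67/4 + 13*q/4 (N(q) = -1/2 + (13*(q - 5))/4 = -1/2 + (13*(-5 + q))/4 = -1/2 + (-65 + 13*q)/4 = -1/2 + (-65/4 + 13*q/4) = -67/4 + 13*q/4)
(58 + u(0))*N(-1 - 1*5) = (58 - 11)*(-67/4 + 13*(-1 - 1*5)/4) = 47*(-67/4 + 13*(-1 - 5)/4) = 47*(-67/4 + (13/4)*(-6)) = 47*(-67/4 - 39/2) = 47*(-145/4) = -6815/4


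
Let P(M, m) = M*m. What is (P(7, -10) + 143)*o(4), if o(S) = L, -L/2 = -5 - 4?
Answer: 1314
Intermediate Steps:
L = 18 (L = -2*(-5 - 4) = -2*(-9) = 18)
o(S) = 18
(P(7, -10) + 143)*o(4) = (7*(-10) + 143)*18 = (-70 + 143)*18 = 73*18 = 1314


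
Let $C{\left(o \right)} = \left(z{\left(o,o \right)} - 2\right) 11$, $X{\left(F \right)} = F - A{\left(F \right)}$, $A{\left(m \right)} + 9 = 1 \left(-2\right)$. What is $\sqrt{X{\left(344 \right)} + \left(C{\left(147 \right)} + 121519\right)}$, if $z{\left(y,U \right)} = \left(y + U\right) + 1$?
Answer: $7 \sqrt{2553} \approx 353.69$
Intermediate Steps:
$A{\left(m \right)} = -11$ ($A{\left(m \right)} = -9 + 1 \left(-2\right) = -9 - 2 = -11$)
$z{\left(y,U \right)} = 1 + U + y$ ($z{\left(y,U \right)} = \left(U + y\right) + 1 = 1 + U + y$)
$X{\left(F \right)} = 11 + F$ ($X{\left(F \right)} = F - -11 = F + 11 = 11 + F$)
$C{\left(o \right)} = -11 + 22 o$ ($C{\left(o \right)} = \left(\left(1 + o + o\right) - 2\right) 11 = \left(\left(1 + 2 o\right) - 2\right) 11 = \left(-1 + 2 o\right) 11 = -11 + 22 o$)
$\sqrt{X{\left(344 \right)} + \left(C{\left(147 \right)} + 121519\right)} = \sqrt{\left(11 + 344\right) + \left(\left(-11 + 22 \cdot 147\right) + 121519\right)} = \sqrt{355 + \left(\left(-11 + 3234\right) + 121519\right)} = \sqrt{355 + \left(3223 + 121519\right)} = \sqrt{355 + 124742} = \sqrt{125097} = 7 \sqrt{2553}$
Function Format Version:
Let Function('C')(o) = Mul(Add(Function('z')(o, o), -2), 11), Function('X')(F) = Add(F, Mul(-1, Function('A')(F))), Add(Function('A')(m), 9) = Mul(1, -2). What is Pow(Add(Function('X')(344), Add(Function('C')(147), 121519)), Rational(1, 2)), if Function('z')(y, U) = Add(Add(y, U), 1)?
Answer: Mul(7, Pow(2553, Rational(1, 2))) ≈ 353.69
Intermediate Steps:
Function('A')(m) = -11 (Function('A')(m) = Add(-9, Mul(1, -2)) = Add(-9, -2) = -11)
Function('z')(y, U) = Add(1, U, y) (Function('z')(y, U) = Add(Add(U, y), 1) = Add(1, U, y))
Function('X')(F) = Add(11, F) (Function('X')(F) = Add(F, Mul(-1, -11)) = Add(F, 11) = Add(11, F))
Function('C')(o) = Add(-11, Mul(22, o)) (Function('C')(o) = Mul(Add(Add(1, o, o), -2), 11) = Mul(Add(Add(1, Mul(2, o)), -2), 11) = Mul(Add(-1, Mul(2, o)), 11) = Add(-11, Mul(22, o)))
Pow(Add(Function('X')(344), Add(Function('C')(147), 121519)), Rational(1, 2)) = Pow(Add(Add(11, 344), Add(Add(-11, Mul(22, 147)), 121519)), Rational(1, 2)) = Pow(Add(355, Add(Add(-11, 3234), 121519)), Rational(1, 2)) = Pow(Add(355, Add(3223, 121519)), Rational(1, 2)) = Pow(Add(355, 124742), Rational(1, 2)) = Pow(125097, Rational(1, 2)) = Mul(7, Pow(2553, Rational(1, 2)))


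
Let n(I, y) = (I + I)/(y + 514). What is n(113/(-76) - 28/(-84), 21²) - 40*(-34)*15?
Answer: 2220947737/108870 ≈ 20400.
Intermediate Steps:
n(I, y) = 2*I/(514 + y) (n(I, y) = (2*I)/(514 + y) = 2*I/(514 + y))
n(113/(-76) - 28/(-84), 21²) - 40*(-34)*15 = 2*(113/(-76) - 28/(-84))/(514 + 21²) - 40*(-34)*15 = 2*(113*(-1/76) - 28*(-1/84))/(514 + 441) + 1360*15 = 2*(-113/76 + ⅓)/955 + 20400 = 2*(-263/228)*(1/955) + 20400 = -263/108870 + 20400 = 2220947737/108870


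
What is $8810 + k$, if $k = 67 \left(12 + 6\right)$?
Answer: $10016$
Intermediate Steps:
$k = 1206$ ($k = 67 \cdot 18 = 1206$)
$8810 + k = 8810 + 1206 = 10016$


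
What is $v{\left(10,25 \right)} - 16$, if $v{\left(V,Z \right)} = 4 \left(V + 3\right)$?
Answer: $36$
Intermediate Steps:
$v{\left(V,Z \right)} = 12 + 4 V$ ($v{\left(V,Z \right)} = 4 \left(3 + V\right) = 12 + 4 V$)
$v{\left(10,25 \right)} - 16 = \left(12 + 4 \cdot 10\right) - 16 = \left(12 + 40\right) - 16 = 52 - 16 = 36$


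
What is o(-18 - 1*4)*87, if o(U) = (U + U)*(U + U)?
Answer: 168432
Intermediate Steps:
o(U) = 4*U**2 (o(U) = (2*U)*(2*U) = 4*U**2)
o(-18 - 1*4)*87 = (4*(-18 - 1*4)**2)*87 = (4*(-18 - 4)**2)*87 = (4*(-22)**2)*87 = (4*484)*87 = 1936*87 = 168432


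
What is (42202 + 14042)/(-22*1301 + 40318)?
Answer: 327/68 ≈ 4.8088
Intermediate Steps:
(42202 + 14042)/(-22*1301 + 40318) = 56244/(-28622 + 40318) = 56244/11696 = 56244*(1/11696) = 327/68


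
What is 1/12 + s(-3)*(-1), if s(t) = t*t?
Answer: -107/12 ≈ -8.9167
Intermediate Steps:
s(t) = t²
1/12 + s(-3)*(-1) = 1/12 + (-3)²*(-1) = 1/12 + 9*(-1) = 1/12 - 9 = -107/12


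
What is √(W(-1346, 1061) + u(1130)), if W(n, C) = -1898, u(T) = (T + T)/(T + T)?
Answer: I*√1897 ≈ 43.555*I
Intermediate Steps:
u(T) = 1 (u(T) = (2*T)/((2*T)) = (2*T)*(1/(2*T)) = 1)
√(W(-1346, 1061) + u(1130)) = √(-1898 + 1) = √(-1897) = I*√1897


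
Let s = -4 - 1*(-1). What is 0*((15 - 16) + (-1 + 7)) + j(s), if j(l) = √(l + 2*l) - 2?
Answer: -2 + 3*I ≈ -2.0 + 3.0*I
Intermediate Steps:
s = -3 (s = -4 + 1 = -3)
j(l) = -2 + √3*√l (j(l) = √(3*l) - 2 = √3*√l - 2 = -2 + √3*√l)
0*((15 - 16) + (-1 + 7)) + j(s) = 0*((15 - 16) + (-1 + 7)) + (-2 + √3*√(-3)) = 0*(-1 + 6) + (-2 + √3*(I*√3)) = 0*5 + (-2 + 3*I) = 0 + (-2 + 3*I) = -2 + 3*I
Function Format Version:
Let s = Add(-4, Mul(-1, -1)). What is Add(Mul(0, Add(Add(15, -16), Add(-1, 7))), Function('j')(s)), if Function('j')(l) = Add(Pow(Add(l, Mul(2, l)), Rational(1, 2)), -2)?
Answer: Add(-2, Mul(3, I)) ≈ Add(-2.0000, Mul(3.0000, I))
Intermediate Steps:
s = -3 (s = Add(-4, 1) = -3)
Function('j')(l) = Add(-2, Mul(Pow(3, Rational(1, 2)), Pow(l, Rational(1, 2)))) (Function('j')(l) = Add(Pow(Mul(3, l), Rational(1, 2)), -2) = Add(Mul(Pow(3, Rational(1, 2)), Pow(l, Rational(1, 2))), -2) = Add(-2, Mul(Pow(3, Rational(1, 2)), Pow(l, Rational(1, 2)))))
Add(Mul(0, Add(Add(15, -16), Add(-1, 7))), Function('j')(s)) = Add(Mul(0, Add(Add(15, -16), Add(-1, 7))), Add(-2, Mul(Pow(3, Rational(1, 2)), Pow(-3, Rational(1, 2))))) = Add(Mul(0, Add(-1, 6)), Add(-2, Mul(Pow(3, Rational(1, 2)), Mul(I, Pow(3, Rational(1, 2)))))) = Add(Mul(0, 5), Add(-2, Mul(3, I))) = Add(0, Add(-2, Mul(3, I))) = Add(-2, Mul(3, I))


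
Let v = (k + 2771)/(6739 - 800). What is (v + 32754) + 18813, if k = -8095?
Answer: 306251089/5939 ≈ 51566.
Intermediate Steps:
v = -5324/5939 (v = (-8095 + 2771)/(6739 - 800) = -5324/5939 ≈ -0.89645)
(v + 32754) + 18813 = (-5324/5939 + 32754) + 18813 = 194520682/5939 + 18813 = 306251089/5939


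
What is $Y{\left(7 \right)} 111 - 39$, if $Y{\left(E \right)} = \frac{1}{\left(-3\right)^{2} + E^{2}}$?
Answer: $- \frac{2151}{58} \approx -37.086$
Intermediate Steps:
$Y{\left(E \right)} = \frac{1}{9 + E^{2}}$
$Y{\left(7 \right)} 111 - 39 = \frac{1}{9 + 7^{2}} \cdot 111 - 39 = \frac{1}{9 + 49} \cdot 111 - 39 = \frac{1}{58} \cdot 111 - 39 = \frac{111}{58} - 39 = - \frac{2151}{58}$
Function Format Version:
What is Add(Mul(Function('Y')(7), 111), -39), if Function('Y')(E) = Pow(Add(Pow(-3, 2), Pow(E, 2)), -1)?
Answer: Rational(-2151, 58) ≈ -37.086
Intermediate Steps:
Function('Y')(E) = Pow(Add(9, Pow(E, 2)), -1)
Add(Mul(Function('Y')(7), 111), -39) = Add(Mul(Pow(Add(9, Pow(7, 2)), -1), 111), -39) = Add(Mul(Pow(Add(9, 49), -1), 111), -39) = Add(Mul(Pow(58, -1), 111), -39) = Add(Mul(Rational(1, 58), 111), -39) = Add(Rational(111, 58), -39) = Rational(-2151, 58)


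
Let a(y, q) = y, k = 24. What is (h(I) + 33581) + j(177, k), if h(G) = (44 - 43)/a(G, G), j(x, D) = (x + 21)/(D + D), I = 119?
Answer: 31973047/952 ≈ 33585.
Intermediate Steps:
j(x, D) = (21 + x)/(2*D) (j(x, D) = (21 + x)/((2*D)) = (21 + x)*(1/(2*D)) = (21 + x)/(2*D))
h(G) = 1/G (h(G) = (44 - 43)/G = 1/G)
(h(I) + 33581) + j(177, k) = (1/119 + 33581) + (½)*(21 + 177)/24 = (1/119 + 33581) + (½)*(1/24)*198 = 3996140/119 + 33/8 = 31973047/952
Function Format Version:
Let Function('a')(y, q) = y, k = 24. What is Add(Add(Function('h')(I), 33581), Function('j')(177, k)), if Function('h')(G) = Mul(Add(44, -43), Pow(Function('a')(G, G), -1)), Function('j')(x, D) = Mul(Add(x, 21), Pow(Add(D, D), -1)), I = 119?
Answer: Rational(31973047, 952) ≈ 33585.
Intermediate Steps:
Function('j')(x, D) = Mul(Rational(1, 2), Pow(D, -1), Add(21, x)) (Function('j')(x, D) = Mul(Add(21, x), Pow(Mul(2, D), -1)) = Mul(Add(21, x), Mul(Rational(1, 2), Pow(D, -1))) = Mul(Rational(1, 2), Pow(D, -1), Add(21, x)))
Function('h')(G) = Pow(G, -1) (Function('h')(G) = Mul(Add(44, -43), Pow(G, -1)) = Mul(1, Pow(G, -1)) = Pow(G, -1))
Add(Add(Function('h')(I), 33581), Function('j')(177, k)) = Add(Add(Pow(119, -1), 33581), Mul(Rational(1, 2), Pow(24, -1), Add(21, 177))) = Add(Add(Rational(1, 119), 33581), Mul(Rational(1, 2), Rational(1, 24), 198)) = Add(Rational(3996140, 119), Rational(33, 8)) = Rational(31973047, 952)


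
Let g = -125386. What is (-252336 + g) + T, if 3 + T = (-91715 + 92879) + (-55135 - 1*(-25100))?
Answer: -406596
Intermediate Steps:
T = -28874 (T = -3 + ((-91715 + 92879) + (-55135 - 1*(-25100))) = -3 + (1164 + (-55135 + 25100)) = -3 + (1164 - 30035) = -3 - 28871 = -28874)
(-252336 + g) + T = (-252336 - 125386) - 28874 = -377722 - 28874 = -406596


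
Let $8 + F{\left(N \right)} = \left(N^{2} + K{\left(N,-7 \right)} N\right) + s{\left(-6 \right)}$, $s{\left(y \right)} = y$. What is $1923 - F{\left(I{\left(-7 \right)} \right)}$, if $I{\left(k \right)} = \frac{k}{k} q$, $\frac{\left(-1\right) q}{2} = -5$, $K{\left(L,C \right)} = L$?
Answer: $1737$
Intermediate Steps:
$q = 10$ ($q = \left(-2\right) \left(-5\right) = 10$)
$I{\left(k \right)} = 10$ ($I{\left(k \right)} = \frac{k}{k} 10 = 1 \cdot 10 = 10$)
$F{\left(N \right)} = -14 + 2 N^{2}$ ($F{\left(N \right)} = -8 - \left(6 - N^{2} - N N\right) = -8 + \left(\left(N^{2} + N^{2}\right) - 6\right) = -8 + \left(2 N^{2} - 6\right) = -8 + \left(-6 + 2 N^{2}\right) = -14 + 2 N^{2}$)
$1923 - F{\left(I{\left(-7 \right)} \right)} = 1923 - \left(-14 + 2 \cdot 10^{2}\right) = 1923 - \left(-14 + 2 \cdot 100\right) = 1923 - \left(-14 + 200\right) = 1923 - 186 = 1737$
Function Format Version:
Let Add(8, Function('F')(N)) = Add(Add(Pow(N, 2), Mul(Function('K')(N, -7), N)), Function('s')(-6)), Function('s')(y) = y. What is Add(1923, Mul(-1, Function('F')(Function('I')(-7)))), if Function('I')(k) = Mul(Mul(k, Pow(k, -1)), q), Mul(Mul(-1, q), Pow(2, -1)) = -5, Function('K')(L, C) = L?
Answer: 1737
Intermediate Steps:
q = 10 (q = Mul(-2, -5) = 10)
Function('I')(k) = 10 (Function('I')(k) = Mul(Mul(k, Pow(k, -1)), 10) = Mul(1, 10) = 10)
Function('F')(N) = Add(-14, Mul(2, Pow(N, 2))) (Function('F')(N) = Add(-8, Add(Add(Pow(N, 2), Mul(N, N)), -6)) = Add(-8, Add(Add(Pow(N, 2), Pow(N, 2)), -6)) = Add(-8, Add(Mul(2, Pow(N, 2)), -6)) = Add(-8, Add(-6, Mul(2, Pow(N, 2)))) = Add(-14, Mul(2, Pow(N, 2))))
Add(1923, Mul(-1, Function('F')(Function('I')(-7)))) = Add(1923, Mul(-1, Add(-14, Mul(2, Pow(10, 2))))) = Add(1923, Mul(-1, Add(-14, Mul(2, 100)))) = Add(1923, Mul(-1, Add(-14, 200))) = Add(1923, Mul(-1, 186)) = Add(1923, -186) = 1737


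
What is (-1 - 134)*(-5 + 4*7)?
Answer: -3105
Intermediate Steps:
(-1 - 134)*(-5 + 4*7) = -135*(-5 + 28) = -135*23 = -3105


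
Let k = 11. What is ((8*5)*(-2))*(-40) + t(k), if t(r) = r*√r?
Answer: 3200 + 11*√11 ≈ 3236.5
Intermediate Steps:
t(r) = r^(3/2)
((8*5)*(-2))*(-40) + t(k) = ((8*5)*(-2))*(-40) + 11^(3/2) = (40*(-2))*(-40) + 11*√11 = -80*(-40) + 11*√11 = 3200 + 11*√11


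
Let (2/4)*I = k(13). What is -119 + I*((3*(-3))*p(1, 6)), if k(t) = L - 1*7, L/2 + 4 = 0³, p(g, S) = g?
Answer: 151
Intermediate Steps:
L = -8 (L = -8 + 2*0³ = -8 + 2*0 = -8 + 0 = -8)
k(t) = -15 (k(t) = -8 - 1*7 = -8 - 7 = -15)
I = -30 (I = 2*(-15) = -30)
-119 + I*((3*(-3))*p(1, 6)) = -119 - 30*3*(-3) = -119 - (-270) = -119 - 30*(-9) = -119 + 270 = 151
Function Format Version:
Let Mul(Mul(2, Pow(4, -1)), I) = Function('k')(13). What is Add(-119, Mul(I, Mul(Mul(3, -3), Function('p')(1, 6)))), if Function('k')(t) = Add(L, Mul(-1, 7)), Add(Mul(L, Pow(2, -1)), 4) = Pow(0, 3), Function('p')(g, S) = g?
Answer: 151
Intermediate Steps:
L = -8 (L = Add(-8, Mul(2, Pow(0, 3))) = Add(-8, Mul(2, 0)) = Add(-8, 0) = -8)
Function('k')(t) = -15 (Function('k')(t) = Add(-8, Mul(-1, 7)) = Add(-8, -7) = -15)
I = -30 (I = Mul(2, -15) = -30)
Add(-119, Mul(I, Mul(Mul(3, -3), Function('p')(1, 6)))) = Add(-119, Mul(-30, Mul(Mul(3, -3), 1))) = Add(-119, Mul(-30, Mul(-9, 1))) = Add(-119, Mul(-30, -9)) = Add(-119, 270) = 151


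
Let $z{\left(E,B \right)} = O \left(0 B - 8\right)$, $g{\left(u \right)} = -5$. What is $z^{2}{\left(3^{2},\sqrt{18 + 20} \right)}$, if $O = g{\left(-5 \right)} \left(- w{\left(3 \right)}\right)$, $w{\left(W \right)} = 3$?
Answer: $14400$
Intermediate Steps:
$O = 15$ ($O = - 5 \left(\left(-1\right) 3\right) = \left(-5\right) \left(-3\right) = 15$)
$z{\left(E,B \right)} = -120$ ($z{\left(E,B \right)} = 15 \left(0 B - 8\right) = 15 \left(0 - 8\right) = 15 \left(-8\right) = -120$)
$z^{2}{\left(3^{2},\sqrt{18 + 20} \right)} = \left(-120\right)^{2} = 14400$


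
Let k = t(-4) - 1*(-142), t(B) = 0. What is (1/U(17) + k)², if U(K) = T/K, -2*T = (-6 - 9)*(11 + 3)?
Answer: 222815329/11025 ≈ 20210.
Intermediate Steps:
T = 105 (T = -(-6 - 9)*(11 + 3)/2 = -(-15)*14/2 = -½*(-210) = 105)
U(K) = 105/K
k = 142 (k = 0 - 1*(-142) = 0 + 142 = 142)
(1/U(17) + k)² = (1/(105/17) + 142)² = (17/105 + 142)² = (14927/105)² = 222815329/11025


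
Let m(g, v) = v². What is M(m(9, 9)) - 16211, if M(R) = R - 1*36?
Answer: -16166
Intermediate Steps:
M(R) = -36 + R (M(R) = R - 36 = -36 + R)
M(m(9, 9)) - 16211 = (-36 + 9²) - 16211 = (-36 + 81) - 16211 = 45 - 16211 = -16166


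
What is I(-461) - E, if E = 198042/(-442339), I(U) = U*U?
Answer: 94006524661/442339 ≈ 2.1252e+5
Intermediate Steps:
I(U) = U²
E = -198042/442339 (E = 198042*(-1/442339) = -198042/442339 ≈ -0.44772)
I(-461) - E = (-461)² - 1*(-198042/442339) = 212521 + 198042/442339 = 94006524661/442339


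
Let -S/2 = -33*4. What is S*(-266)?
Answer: -70224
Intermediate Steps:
S = 264 (S = -(-66)*4 = -2*(-132) = 264)
S*(-266) = 264*(-266) = -70224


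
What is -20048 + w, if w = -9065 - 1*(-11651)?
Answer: -17462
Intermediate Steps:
w = 2586 (w = -9065 + 11651 = 2586)
-20048 + w = -20048 + 2586 = -17462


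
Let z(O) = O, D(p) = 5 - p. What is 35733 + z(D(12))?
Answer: 35726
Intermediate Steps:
35733 + z(D(12)) = 35733 + (5 - 1*12) = 35733 + (5 - 12) = 35733 - 7 = 35726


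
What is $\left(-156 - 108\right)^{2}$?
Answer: $69696$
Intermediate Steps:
$\left(-156 - 108\right)^{2} = \left(-264\right)^{2} = 69696$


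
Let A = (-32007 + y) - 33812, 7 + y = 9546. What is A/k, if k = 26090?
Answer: -5628/2609 ≈ -2.1571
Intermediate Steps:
y = 9539 (y = -7 + 9546 = 9539)
A = -56280 (A = (-32007 + 9539) - 33812 = -22468 - 33812 = -56280)
A/k = -56280/26090 = -56280*1/26090 = -5628/2609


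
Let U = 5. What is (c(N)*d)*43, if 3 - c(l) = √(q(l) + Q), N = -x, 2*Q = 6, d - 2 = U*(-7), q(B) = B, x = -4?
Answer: -4257 + 1419*√7 ≈ -502.68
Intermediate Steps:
d = -33 (d = 2 + 5*(-7) = 2 - 35 = -33)
Q = 3 (Q = (½)*6 = 3)
N = 4 (N = -1*(-4) = 4)
c(l) = 3 - √(3 + l) (c(l) = 3 - √(l + 3) = 3 - √(3 + l))
(c(N)*d)*43 = ((3 - √(3 + 4))*(-33))*43 = ((3 - √7)*(-33))*43 = (-99 + 33*√7)*43 = -4257 + 1419*√7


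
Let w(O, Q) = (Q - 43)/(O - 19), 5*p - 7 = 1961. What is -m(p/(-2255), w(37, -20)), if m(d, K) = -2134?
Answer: 2134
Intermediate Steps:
p = 1968/5 (p = 7/5 + (1/5)*1961 = 7/5 + 1961/5 = 1968/5 ≈ 393.60)
w(O, Q) = (-43 + Q)/(-19 + O)
-m(p/(-2255), w(37, -20)) = -1*(-2134) = 2134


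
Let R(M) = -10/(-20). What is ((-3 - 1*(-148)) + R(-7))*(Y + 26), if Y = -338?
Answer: -45396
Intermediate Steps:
R(M) = ½ (R(M) = -10*(-1/20) = ½)
((-3 - 1*(-148)) + R(-7))*(Y + 26) = ((-3 - 1*(-148)) + ½)*(-338 + 26) = ((-3 + 148) + ½)*(-312) = (145 + ½)*(-312) = (291/2)*(-312) = -45396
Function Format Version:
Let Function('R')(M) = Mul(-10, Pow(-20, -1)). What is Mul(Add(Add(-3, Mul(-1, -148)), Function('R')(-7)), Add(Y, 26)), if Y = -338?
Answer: -45396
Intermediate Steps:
Function('R')(M) = Rational(1, 2) (Function('R')(M) = Mul(-10, Rational(-1, 20)) = Rational(1, 2))
Mul(Add(Add(-3, Mul(-1, -148)), Function('R')(-7)), Add(Y, 26)) = Mul(Add(Add(-3, Mul(-1, -148)), Rational(1, 2)), Add(-338, 26)) = Mul(Add(Add(-3, 148), Rational(1, 2)), -312) = Mul(Add(145, Rational(1, 2)), -312) = Mul(Rational(291, 2), -312) = -45396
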